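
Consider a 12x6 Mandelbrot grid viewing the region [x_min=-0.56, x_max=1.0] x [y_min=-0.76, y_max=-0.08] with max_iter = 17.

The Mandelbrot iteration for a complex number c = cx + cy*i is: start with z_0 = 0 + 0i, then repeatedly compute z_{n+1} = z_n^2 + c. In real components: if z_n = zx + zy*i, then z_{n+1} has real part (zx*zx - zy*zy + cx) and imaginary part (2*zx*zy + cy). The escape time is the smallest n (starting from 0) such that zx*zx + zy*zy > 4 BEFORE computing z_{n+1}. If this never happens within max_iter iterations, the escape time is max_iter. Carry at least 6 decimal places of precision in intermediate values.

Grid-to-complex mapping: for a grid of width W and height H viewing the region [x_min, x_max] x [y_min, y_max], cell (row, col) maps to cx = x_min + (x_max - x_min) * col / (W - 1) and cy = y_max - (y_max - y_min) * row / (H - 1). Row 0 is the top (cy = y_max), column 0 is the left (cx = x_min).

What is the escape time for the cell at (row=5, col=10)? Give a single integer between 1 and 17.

z_0 = 0 + 0i, c = 0.8582 + -0.7600i
Iter 1: z = 0.8582 + -0.7600i, |z|^2 = 1.3141
Iter 2: z = 1.0171 + -2.0644i, |z|^2 = 5.2963
Escaped at iteration 2

Answer: 2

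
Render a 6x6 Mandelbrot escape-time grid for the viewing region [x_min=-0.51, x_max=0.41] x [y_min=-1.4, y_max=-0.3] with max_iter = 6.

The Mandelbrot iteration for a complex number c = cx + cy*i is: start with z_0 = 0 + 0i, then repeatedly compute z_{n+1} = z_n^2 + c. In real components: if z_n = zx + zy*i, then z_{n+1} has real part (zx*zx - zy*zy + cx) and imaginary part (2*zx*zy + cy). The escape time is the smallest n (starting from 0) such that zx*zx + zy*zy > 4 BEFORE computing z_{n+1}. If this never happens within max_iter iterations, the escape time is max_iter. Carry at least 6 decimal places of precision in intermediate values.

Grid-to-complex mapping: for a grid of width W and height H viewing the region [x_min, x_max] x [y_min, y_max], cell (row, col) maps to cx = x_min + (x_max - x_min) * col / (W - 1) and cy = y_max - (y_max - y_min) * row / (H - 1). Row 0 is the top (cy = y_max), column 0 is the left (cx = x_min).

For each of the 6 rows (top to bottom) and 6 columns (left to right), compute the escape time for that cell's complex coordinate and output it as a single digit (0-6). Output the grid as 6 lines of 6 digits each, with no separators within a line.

Answer: 666666
666666
666664
456643
334322
222222

Derivation:
(row=0, col=0): c = -0.5100 + -0.3000i → escape time 6
(row=0, col=1): c = -0.3260 + -0.3000i → escape time 6
(row=0, col=2): c = -0.1420 + -0.3000i → escape time 6
(row=0, col=3): c = 0.0420 + -0.3000i → escape time 6
(row=0, col=4): c = 0.2260 + -0.3000i → escape time 6
(row=0, col=5): c = 0.4100 + -0.3000i → escape time 6
(row=1, col=0): c = -0.5100 + -0.5200i → escape time 6
(row=1, col=1): c = -0.3260 + -0.5200i → escape time 6
(row=1, col=2): c = -0.1420 + -0.5200i → escape time 6
(row=1, col=3): c = 0.0420 + -0.5200i → escape time 6
(row=1, col=4): c = 0.2260 + -0.5200i → escape time 6
(row=1, col=5): c = 0.4100 + -0.5200i → escape time 6
(row=2, col=0): c = -0.5100 + -0.7400i → escape time 6
(row=2, col=1): c = -0.3260 + -0.7400i → escape time 6
(row=2, col=2): c = -0.1420 + -0.7400i → escape time 6
(row=2, col=3): c = 0.0420 + -0.7400i → escape time 6
(row=2, col=4): c = 0.2260 + -0.7400i → escape time 6
(row=2, col=5): c = 0.4100 + -0.7400i → escape time 4
(row=3, col=0): c = -0.5100 + -0.9600i → escape time 4
(row=3, col=1): c = -0.3260 + -0.9600i → escape time 5
(row=3, col=2): c = -0.1420 + -0.9600i → escape time 6
(row=3, col=3): c = 0.0420 + -0.9600i → escape time 6
(row=3, col=4): c = 0.2260 + -0.9600i → escape time 4
(row=3, col=5): c = 0.4100 + -0.9600i → escape time 3
(row=4, col=0): c = -0.5100 + -1.1800i → escape time 3
(row=4, col=1): c = -0.3260 + -1.1800i → escape time 3
(row=4, col=2): c = -0.1420 + -1.1800i → escape time 4
(row=4, col=3): c = 0.0420 + -1.1800i → escape time 3
(row=4, col=4): c = 0.2260 + -1.1800i → escape time 2
(row=4, col=5): c = 0.4100 + -1.1800i → escape time 2
(row=5, col=0): c = -0.5100 + -1.4000i → escape time 2
(row=5, col=1): c = -0.3260 + -1.4000i → escape time 2
(row=5, col=2): c = -0.1420 + -1.4000i → escape time 2
(row=5, col=3): c = 0.0420 + -1.4000i → escape time 2
(row=5, col=4): c = 0.2260 + -1.4000i → escape time 2
(row=5, col=5): c = 0.4100 + -1.4000i → escape time 2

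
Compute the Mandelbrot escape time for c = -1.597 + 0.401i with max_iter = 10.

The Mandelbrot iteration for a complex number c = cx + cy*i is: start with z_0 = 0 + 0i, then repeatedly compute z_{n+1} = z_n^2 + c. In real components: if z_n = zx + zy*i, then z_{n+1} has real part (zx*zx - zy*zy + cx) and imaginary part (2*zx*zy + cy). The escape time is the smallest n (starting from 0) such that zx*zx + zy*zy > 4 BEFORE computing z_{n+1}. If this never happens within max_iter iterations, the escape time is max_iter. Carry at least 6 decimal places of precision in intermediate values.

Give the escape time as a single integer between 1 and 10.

z_0 = 0 + 0i, c = -1.5970 + 0.4010i
Iter 1: z = -1.5970 + 0.4010i, |z|^2 = 2.7112
Iter 2: z = 0.7926 + -0.8798i, |z|^2 = 1.4023
Iter 3: z = -1.7428 + -0.9937i, |z|^2 = 4.0248
Escaped at iteration 3

Answer: 3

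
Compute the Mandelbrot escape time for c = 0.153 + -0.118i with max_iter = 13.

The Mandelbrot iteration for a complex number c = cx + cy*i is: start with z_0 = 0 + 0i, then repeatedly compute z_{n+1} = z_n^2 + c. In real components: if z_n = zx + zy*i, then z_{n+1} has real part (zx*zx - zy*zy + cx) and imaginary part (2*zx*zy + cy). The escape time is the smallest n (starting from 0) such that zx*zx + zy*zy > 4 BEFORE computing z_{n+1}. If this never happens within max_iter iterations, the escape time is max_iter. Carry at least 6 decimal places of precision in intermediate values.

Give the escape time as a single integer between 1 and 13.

z_0 = 0 + 0i, c = 0.1530 + -0.1180i
Iter 1: z = 0.1530 + -0.1180i, |z|^2 = 0.0373
Iter 2: z = 0.1625 + -0.1541i, |z|^2 = 0.0502
Iter 3: z = 0.1557 + -0.1681i, |z|^2 = 0.0525
Iter 4: z = 0.1490 + -0.1703i, |z|^2 = 0.0512
Iter 5: z = 0.1462 + -0.1687i, |z|^2 = 0.0498
Iter 6: z = 0.1459 + -0.1673i, |z|^2 = 0.0493
Iter 7: z = 0.1463 + -0.1668i, |z|^2 = 0.0492
Iter 8: z = 0.1466 + -0.1668i, |z|^2 = 0.0493
Iter 9: z = 0.1467 + -0.1669i, |z|^2 = 0.0494
Iter 10: z = 0.1467 + -0.1670i, |z|^2 = 0.0494
Iter 11: z = 0.1466 + -0.1670i, |z|^2 = 0.0494
Iter 12: z = 0.1466 + -0.1670i, |z|^2 = 0.0494

Answer: 13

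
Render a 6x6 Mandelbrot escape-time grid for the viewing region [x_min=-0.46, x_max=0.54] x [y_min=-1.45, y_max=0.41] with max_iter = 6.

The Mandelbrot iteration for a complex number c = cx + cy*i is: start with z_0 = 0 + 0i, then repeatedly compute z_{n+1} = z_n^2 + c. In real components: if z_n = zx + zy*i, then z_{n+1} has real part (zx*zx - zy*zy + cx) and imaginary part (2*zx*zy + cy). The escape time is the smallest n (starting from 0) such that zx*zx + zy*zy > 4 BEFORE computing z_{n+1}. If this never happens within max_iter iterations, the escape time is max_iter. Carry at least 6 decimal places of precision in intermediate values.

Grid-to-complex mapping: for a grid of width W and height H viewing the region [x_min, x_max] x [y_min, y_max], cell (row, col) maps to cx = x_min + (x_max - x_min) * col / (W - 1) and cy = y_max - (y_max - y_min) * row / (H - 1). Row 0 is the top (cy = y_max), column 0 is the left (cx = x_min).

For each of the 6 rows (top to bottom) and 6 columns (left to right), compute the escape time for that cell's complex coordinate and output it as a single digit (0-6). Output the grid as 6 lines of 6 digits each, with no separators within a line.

(row=0, col=0): c = -0.4600 + 0.4100i → escape time 6
(row=0, col=1): c = -0.2600 + 0.4100i → escape time 6
(row=0, col=2): c = -0.0600 + 0.4100i → escape time 6
(row=0, col=3): c = 0.1400 + 0.4100i → escape time 6
(row=0, col=4): c = 0.3400 + 0.4100i → escape time 6
(row=0, col=5): c = 0.5400 + 0.4100i → escape time 4
(row=1, col=0): c = -0.4600 + 0.0380i → escape time 6
(row=1, col=1): c = -0.2600 + 0.0380i → escape time 6
(row=1, col=2): c = -0.0600 + 0.0380i → escape time 6
(row=1, col=3): c = 0.1400 + 0.0380i → escape time 6
(row=1, col=4): c = 0.3400 + 0.0380i → escape time 6
(row=1, col=5): c = 0.5400 + 0.0380i → escape time 4
(row=2, col=0): c = -0.4600 + -0.3340i → escape time 6
(row=2, col=1): c = -0.2600 + -0.3340i → escape time 6
(row=2, col=2): c = -0.0600 + -0.3340i → escape time 6
(row=2, col=3): c = 0.1400 + -0.3340i → escape time 6
(row=2, col=4): c = 0.3400 + -0.3340i → escape time 6
(row=2, col=5): c = 0.5400 + -0.3340i → escape time 4
(row=3, col=0): c = -0.4600 + -0.7060i → escape time 6
(row=3, col=1): c = -0.2600 + -0.7060i → escape time 6
(row=3, col=2): c = -0.0600 + -0.7060i → escape time 6
(row=3, col=3): c = 0.1400 + -0.7060i → escape time 6
(row=3, col=4): c = 0.3400 + -0.7060i → escape time 6
(row=3, col=5): c = 0.5400 + -0.7060i → escape time 3
(row=4, col=0): c = -0.4600 + -1.0780i → escape time 4
(row=4, col=1): c = -0.2600 + -1.0780i → escape time 5
(row=4, col=2): c = -0.0600 + -1.0780i → escape time 5
(row=4, col=3): c = 0.1400 + -1.0780i → escape time 4
(row=4, col=4): c = 0.3400 + -1.0780i → escape time 3
(row=4, col=5): c = 0.5400 + -1.0780i → escape time 2
(row=5, col=0): c = -0.4600 + -1.4500i → escape time 2
(row=5, col=1): c = -0.2600 + -1.4500i → escape time 2
(row=5, col=2): c = -0.0600 + -1.4500i → escape time 2
(row=5, col=3): c = 0.1400 + -1.4500i → escape time 2
(row=5, col=4): c = 0.3400 + -1.4500i → escape time 2
(row=5, col=5): c = 0.5400 + -1.4500i → escape time 2

Answer: 666664
666664
666664
666663
455432
222222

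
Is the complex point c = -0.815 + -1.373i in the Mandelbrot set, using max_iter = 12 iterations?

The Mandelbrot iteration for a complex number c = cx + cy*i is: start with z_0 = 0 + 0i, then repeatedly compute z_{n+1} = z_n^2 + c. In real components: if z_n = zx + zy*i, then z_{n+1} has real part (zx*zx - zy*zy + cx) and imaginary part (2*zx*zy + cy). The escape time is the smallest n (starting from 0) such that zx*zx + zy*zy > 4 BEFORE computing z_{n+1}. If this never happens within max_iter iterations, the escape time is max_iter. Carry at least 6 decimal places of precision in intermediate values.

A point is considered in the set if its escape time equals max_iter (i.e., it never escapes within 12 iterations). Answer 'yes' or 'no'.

Answer: no

Derivation:
z_0 = 0 + 0i, c = -0.8150 + -1.3730i
Iter 1: z = -0.8150 + -1.3730i, |z|^2 = 2.5494
Iter 2: z = -2.0359 + 0.8650i, |z|^2 = 4.8931
Escaped at iteration 2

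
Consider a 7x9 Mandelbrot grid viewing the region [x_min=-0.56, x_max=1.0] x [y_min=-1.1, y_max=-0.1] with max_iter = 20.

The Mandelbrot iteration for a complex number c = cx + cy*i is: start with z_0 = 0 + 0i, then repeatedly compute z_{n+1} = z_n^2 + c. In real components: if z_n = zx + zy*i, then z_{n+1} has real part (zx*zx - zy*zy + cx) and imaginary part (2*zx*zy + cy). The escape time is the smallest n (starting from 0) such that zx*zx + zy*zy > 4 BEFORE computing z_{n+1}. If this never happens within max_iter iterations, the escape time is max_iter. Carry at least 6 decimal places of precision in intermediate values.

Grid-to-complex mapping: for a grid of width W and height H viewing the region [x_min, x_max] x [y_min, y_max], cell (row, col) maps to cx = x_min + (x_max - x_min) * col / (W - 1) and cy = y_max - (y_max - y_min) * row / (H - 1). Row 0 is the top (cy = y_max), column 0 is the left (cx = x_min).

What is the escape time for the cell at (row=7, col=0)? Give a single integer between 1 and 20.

z_0 = 0 + 0i, c = -0.5600 + -0.9750i
Iter 1: z = -0.5600 + -0.9750i, |z|^2 = 1.2642
Iter 2: z = -1.1970 + 0.1170i, |z|^2 = 1.4466
Iter 3: z = 0.8592 + -1.2551i, |z|^2 = 2.3135
Iter 4: z = -1.3971 + -3.1317i, |z|^2 = 11.7595
Escaped at iteration 4

Answer: 4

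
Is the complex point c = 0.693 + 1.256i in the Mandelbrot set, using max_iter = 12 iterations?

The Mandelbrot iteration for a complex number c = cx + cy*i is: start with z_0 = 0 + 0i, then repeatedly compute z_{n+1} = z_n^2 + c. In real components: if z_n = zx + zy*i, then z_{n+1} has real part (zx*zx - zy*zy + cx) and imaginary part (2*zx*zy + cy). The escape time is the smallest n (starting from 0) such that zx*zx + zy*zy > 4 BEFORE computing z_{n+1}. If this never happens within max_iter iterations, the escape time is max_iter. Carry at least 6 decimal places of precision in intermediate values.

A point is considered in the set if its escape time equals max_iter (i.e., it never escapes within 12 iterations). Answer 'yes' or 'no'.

Answer: no

Derivation:
z_0 = 0 + 0i, c = 0.6930 + 1.2560i
Iter 1: z = 0.6930 + 1.2560i, |z|^2 = 2.0578
Iter 2: z = -0.4043 + 2.9968i, |z|^2 = 9.1444
Escaped at iteration 2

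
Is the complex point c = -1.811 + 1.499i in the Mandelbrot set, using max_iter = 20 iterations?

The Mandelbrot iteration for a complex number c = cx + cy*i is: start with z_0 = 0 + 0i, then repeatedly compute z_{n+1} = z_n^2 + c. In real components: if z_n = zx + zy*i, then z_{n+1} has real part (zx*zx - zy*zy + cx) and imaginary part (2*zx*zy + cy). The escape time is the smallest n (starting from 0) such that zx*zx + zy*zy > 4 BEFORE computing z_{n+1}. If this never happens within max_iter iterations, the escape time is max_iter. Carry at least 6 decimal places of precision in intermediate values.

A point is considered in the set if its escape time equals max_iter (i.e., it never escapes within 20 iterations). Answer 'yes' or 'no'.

z_0 = 0 + 0i, c = -1.8110 + 1.4990i
Iter 1: z = -1.8110 + 1.4990i, |z|^2 = 5.5267
Escaped at iteration 1

Answer: no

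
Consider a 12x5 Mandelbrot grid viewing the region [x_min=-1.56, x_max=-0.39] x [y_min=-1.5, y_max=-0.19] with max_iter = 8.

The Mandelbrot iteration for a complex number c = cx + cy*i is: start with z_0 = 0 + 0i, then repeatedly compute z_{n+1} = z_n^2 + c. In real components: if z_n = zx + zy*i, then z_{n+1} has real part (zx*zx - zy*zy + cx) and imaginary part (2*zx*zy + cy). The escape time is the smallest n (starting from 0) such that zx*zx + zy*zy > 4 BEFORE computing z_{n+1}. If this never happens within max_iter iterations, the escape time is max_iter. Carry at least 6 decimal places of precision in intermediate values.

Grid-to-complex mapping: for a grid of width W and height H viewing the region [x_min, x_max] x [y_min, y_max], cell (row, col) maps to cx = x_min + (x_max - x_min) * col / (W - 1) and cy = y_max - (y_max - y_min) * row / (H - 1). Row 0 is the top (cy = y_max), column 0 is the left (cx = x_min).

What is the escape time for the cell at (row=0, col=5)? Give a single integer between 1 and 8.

z_0 = 0 + 0i, c = -1.0282 + -0.1900i
Iter 1: z = -1.0282 + -0.1900i, |z|^2 = 1.0933
Iter 2: z = -0.0071 + 0.2007i, |z|^2 = 0.0403
Iter 3: z = -1.0684 + -0.1929i, |z|^2 = 1.1787
Iter 4: z = 0.0761 + 0.2221i, |z|^2 = 0.0551
Iter 5: z = -1.0717 + -0.1562i, |z|^2 = 1.1730
Iter 6: z = 0.0960 + 0.1448i, |z|^2 = 0.0302
Iter 7: z = -1.0399 + -0.1622i, |z|^2 = 1.1077

Answer: 8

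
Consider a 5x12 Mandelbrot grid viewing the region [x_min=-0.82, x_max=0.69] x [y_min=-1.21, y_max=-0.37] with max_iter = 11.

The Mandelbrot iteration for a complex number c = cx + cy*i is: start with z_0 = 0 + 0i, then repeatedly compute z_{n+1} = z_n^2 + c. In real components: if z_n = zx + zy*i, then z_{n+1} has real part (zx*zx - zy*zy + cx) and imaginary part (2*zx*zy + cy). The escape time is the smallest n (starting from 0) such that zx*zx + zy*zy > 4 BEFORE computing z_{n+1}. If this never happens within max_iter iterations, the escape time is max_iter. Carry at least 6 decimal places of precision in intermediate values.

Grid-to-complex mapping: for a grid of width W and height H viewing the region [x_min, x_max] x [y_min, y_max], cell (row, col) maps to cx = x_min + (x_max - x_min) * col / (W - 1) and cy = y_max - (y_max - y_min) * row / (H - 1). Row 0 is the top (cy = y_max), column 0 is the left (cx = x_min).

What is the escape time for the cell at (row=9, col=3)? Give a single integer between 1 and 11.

Answer: 3

Derivation:
z_0 = 0 + 0i, c = 0.3125 + -1.0573i
Iter 1: z = 0.3125 + -1.0573i, |z|^2 = 1.2155
Iter 2: z = -0.7077 + -1.7181i, |z|^2 = 3.4526
Iter 3: z = -2.1385 + 1.3744i, |z|^2 = 6.4619
Escaped at iteration 3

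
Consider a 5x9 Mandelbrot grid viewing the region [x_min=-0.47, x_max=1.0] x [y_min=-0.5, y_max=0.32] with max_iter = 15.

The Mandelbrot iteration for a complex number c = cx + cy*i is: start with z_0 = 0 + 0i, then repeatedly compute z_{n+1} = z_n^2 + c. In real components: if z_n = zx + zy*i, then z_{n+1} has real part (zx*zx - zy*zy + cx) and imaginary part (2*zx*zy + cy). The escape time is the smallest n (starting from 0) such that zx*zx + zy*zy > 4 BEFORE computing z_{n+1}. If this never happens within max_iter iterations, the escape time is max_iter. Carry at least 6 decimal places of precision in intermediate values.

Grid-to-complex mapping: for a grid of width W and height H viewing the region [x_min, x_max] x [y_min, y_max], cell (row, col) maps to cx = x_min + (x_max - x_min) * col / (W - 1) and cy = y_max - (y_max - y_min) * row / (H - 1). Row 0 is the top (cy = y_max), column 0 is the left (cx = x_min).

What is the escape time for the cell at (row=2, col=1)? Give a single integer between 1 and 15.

z_0 = 0 + 0i, c = -0.1025 + 0.1150i
Iter 1: z = -0.1025 + 0.1150i, |z|^2 = 0.0237
Iter 2: z = -0.1052 + 0.0914i, |z|^2 = 0.0194
Iter 3: z = -0.0998 + 0.0958i, |z|^2 = 0.0191
Iter 4: z = -0.1017 + 0.0959i, |z|^2 = 0.0195
Iter 5: z = -0.1013 + 0.0955i, |z|^2 = 0.0194
Iter 6: z = -0.1013 + 0.0956i, |z|^2 = 0.0194
Iter 7: z = -0.1014 + 0.0956i, |z|^2 = 0.0194
Iter 8: z = -0.1014 + 0.0956i, |z|^2 = 0.0194
Iter 9: z = -0.1014 + 0.0956i, |z|^2 = 0.0194
Iter 10: z = -0.1014 + 0.0956i, |z|^2 = 0.0194
Iter 11: z = -0.1014 + 0.0956i, |z|^2 = 0.0194
Iter 12: z = -0.1014 + 0.0956i, |z|^2 = 0.0194
Iter 13: z = -0.1014 + 0.0956i, |z|^2 = 0.0194
Iter 14: z = -0.1014 + 0.0956i, |z|^2 = 0.0194

Answer: 15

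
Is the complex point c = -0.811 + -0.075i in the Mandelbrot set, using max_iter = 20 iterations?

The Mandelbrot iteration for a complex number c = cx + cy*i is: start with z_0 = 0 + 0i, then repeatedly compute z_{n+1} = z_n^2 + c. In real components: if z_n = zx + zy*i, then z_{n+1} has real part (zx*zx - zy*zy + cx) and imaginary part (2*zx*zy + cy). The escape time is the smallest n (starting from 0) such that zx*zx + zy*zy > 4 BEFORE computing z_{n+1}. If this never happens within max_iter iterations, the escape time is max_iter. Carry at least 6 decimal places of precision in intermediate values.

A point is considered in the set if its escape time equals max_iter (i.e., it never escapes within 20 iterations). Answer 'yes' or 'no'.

z_0 = 0 + 0i, c = -0.8110 + -0.0750i
Iter 1: z = -0.8110 + -0.0750i, |z|^2 = 0.6633
Iter 2: z = -0.1589 + 0.0467i, |z|^2 = 0.0274
Iter 3: z = -0.7879 + -0.0898i, |z|^2 = 0.6289
Iter 4: z = -0.1982 + 0.0666i, |z|^2 = 0.0437
Iter 5: z = -0.7761 + -0.1014i, |z|^2 = 0.6127
Iter 6: z = -0.2189 + 0.0824i, |z|^2 = 0.0547
Iter 7: z = -0.7699 + -0.1111i, |z|^2 = 0.6050
Iter 8: z = -0.2306 + 0.0960i, |z|^2 = 0.0624
Iter 9: z = -0.7670 + -0.1193i, |z|^2 = 0.6026
Iter 10: z = -0.2369 + 0.1080i, |z|^2 = 0.0678
Iter 11: z = -0.7665 + -0.1262i, |z|^2 = 0.6035
Iter 12: z = -0.2393 + 0.1184i, |z|^2 = 0.0713
Iter 13: z = -0.7677 + -0.1317i, |z|^2 = 0.6068
Iter 14: z = -0.2389 + 0.1272i, |z|^2 = 0.0733
Iter 15: z = -0.7701 + -0.1358i, |z|^2 = 0.6115
Iter 16: z = -0.2364 + 0.1341i, |z|^2 = 0.0739
Iter 17: z = -0.7731 + -0.1384i, |z|^2 = 0.6169
Iter 18: z = -0.2325 + 0.1390i, |z|^2 = 0.0734
Iter 19: z = -0.7763 + -0.1396i, |z|^2 = 0.6221
Did not escape in 20 iterations → in set

Answer: yes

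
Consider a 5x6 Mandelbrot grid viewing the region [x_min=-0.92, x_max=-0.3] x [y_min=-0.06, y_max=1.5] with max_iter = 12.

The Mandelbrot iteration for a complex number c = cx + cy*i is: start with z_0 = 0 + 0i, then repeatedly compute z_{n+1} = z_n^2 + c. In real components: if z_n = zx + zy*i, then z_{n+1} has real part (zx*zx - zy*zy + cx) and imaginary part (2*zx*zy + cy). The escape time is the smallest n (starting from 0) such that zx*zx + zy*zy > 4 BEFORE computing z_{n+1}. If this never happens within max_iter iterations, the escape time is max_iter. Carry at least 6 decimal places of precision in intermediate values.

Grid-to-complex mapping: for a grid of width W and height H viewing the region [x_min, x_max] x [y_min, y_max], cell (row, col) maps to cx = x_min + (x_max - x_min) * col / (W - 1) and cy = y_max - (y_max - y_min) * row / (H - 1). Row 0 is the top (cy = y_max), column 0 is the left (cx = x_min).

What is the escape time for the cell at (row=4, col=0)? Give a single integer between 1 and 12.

Answer: 12

Derivation:
z_0 = 0 + 0i, c = -0.9200 + 0.2520i
Iter 1: z = -0.9200 + 0.2520i, |z|^2 = 0.9099
Iter 2: z = -0.1371 + -0.2117i, |z|^2 = 0.0636
Iter 3: z = -0.9460 + 0.3100i, |z|^2 = 0.9911
Iter 4: z = -0.1212 + -0.3346i, |z|^2 = 0.1267
Iter 5: z = -1.0173 + 0.3331i, |z|^2 = 1.1458
Iter 6: z = 0.0039 + -0.4257i, |z|^2 = 0.1813
Iter 7: z = -1.1012 + 0.2487i, |z|^2 = 1.2745
Iter 8: z = 0.2308 + -0.2957i, |z|^2 = 0.1407
Iter 9: z = -0.9542 + 0.1155i, |z|^2 = 0.9238
Iter 10: z = -0.0229 + 0.0316i, |z|^2 = 0.0015
Iter 11: z = -0.9205 + 0.2505i, |z|^2 = 0.9101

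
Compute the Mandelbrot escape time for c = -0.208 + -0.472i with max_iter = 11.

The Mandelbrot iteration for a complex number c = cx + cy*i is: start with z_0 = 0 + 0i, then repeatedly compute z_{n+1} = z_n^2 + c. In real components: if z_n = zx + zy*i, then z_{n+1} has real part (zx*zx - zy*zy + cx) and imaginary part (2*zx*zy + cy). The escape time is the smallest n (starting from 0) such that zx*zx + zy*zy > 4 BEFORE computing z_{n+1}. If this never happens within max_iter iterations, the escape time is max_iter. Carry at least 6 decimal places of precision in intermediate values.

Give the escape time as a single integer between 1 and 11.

Answer: 11

Derivation:
z_0 = 0 + 0i, c = -0.2080 + -0.4720i
Iter 1: z = -0.2080 + -0.4720i, |z|^2 = 0.2660
Iter 2: z = -0.3875 + -0.2756i, |z|^2 = 0.2262
Iter 3: z = -0.1338 + -0.2584i, |z|^2 = 0.0847
Iter 4: z = -0.2568 + -0.4029i, |z|^2 = 0.2283
Iter 5: z = -0.3043 + -0.2651i, |z|^2 = 0.1629
Iter 6: z = -0.1856 + -0.3107i, |z|^2 = 0.1310
Iter 7: z = -0.2701 + -0.3567i, |z|^2 = 0.2001
Iter 8: z = -0.2623 + -0.2794i, |z|^2 = 0.1468
Iter 9: z = -0.2173 + -0.3255i, |z|^2 = 0.1531
Iter 10: z = -0.2667 + -0.3306i, |z|^2 = 0.1804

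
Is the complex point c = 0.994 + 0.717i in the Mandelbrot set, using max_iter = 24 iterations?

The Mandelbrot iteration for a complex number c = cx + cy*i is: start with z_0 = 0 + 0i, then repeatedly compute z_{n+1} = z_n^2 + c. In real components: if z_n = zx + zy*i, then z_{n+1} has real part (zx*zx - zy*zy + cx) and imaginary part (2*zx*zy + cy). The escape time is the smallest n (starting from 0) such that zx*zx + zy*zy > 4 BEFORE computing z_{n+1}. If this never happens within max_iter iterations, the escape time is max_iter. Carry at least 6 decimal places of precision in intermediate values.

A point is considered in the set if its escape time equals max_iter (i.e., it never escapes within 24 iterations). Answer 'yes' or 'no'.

z_0 = 0 + 0i, c = 0.9940 + 0.7170i
Iter 1: z = 0.9940 + 0.7170i, |z|^2 = 1.5021
Iter 2: z = 1.4679 + 2.1424i, |z|^2 = 6.7447
Escaped at iteration 2

Answer: no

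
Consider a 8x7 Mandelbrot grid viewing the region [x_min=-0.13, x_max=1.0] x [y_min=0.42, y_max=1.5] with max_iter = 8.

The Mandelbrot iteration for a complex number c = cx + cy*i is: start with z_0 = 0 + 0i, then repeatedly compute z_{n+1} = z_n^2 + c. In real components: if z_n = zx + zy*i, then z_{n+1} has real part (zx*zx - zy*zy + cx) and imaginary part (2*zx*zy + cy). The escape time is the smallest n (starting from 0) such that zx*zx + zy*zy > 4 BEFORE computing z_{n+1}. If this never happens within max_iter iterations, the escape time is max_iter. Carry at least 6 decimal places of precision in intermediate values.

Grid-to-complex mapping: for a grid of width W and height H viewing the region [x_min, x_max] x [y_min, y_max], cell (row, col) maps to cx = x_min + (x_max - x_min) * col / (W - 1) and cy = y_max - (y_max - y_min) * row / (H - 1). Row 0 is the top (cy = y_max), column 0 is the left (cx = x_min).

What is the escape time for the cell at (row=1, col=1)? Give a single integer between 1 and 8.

Answer: 2

Derivation:
z_0 = 0 + 0i, c = 0.0314 + 1.3200i
Iter 1: z = 0.0314 + 1.3200i, |z|^2 = 1.7434
Iter 2: z = -1.7100 + 1.4030i, |z|^2 = 4.8924
Escaped at iteration 2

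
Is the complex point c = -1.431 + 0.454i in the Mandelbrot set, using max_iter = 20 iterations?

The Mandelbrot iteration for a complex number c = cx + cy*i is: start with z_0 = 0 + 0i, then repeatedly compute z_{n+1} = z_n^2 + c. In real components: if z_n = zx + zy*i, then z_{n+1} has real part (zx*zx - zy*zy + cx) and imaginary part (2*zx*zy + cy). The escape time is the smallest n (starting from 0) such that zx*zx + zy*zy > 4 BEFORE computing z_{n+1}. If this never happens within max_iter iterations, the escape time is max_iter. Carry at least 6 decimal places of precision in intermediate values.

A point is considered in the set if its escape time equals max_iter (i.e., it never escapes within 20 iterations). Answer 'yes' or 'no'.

z_0 = 0 + 0i, c = -1.4310 + 0.4540i
Iter 1: z = -1.4310 + 0.4540i, |z|^2 = 2.2539
Iter 2: z = 0.4106 + -0.8453i, |z|^2 = 0.8832
Iter 3: z = -1.9770 + -0.2403i, |z|^2 = 3.9662
Iter 4: z = 2.4197 + 1.4040i, |z|^2 = 7.8264
Escaped at iteration 4

Answer: no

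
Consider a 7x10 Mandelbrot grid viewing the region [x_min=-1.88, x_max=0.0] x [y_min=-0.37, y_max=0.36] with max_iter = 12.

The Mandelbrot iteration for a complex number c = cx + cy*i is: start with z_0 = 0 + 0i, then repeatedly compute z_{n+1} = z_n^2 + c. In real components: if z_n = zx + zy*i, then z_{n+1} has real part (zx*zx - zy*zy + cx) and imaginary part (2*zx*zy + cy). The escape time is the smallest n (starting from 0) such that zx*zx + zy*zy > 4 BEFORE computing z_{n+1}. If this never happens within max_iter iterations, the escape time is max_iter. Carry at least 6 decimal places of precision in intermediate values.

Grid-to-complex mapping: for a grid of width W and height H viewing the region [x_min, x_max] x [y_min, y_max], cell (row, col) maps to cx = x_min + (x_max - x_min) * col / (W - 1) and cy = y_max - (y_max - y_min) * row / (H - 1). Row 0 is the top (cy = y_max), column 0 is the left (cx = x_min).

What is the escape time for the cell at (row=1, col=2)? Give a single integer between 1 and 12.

z_0 = 0 + 0i, c = -1.2533 + 0.2789i
Iter 1: z = -1.2533 + 0.2789i, |z|^2 = 1.6486
Iter 2: z = 0.2397 + -0.4202i, |z|^2 = 0.2340
Iter 3: z = -1.3724 + 0.0774i, |z|^2 = 1.8895
Iter 4: z = 0.6242 + 0.0664i, |z|^2 = 0.3941
Iter 5: z = -0.8681 + 0.3618i, |z|^2 = 0.8844
Iter 6: z = -0.6306 + -0.3492i, |z|^2 = 0.5196
Iter 7: z = -0.9776 + 0.7193i, |z|^2 = 1.4731
Iter 8: z = -0.8151 + -1.1275i, |z|^2 = 1.9355
Iter 9: z = -1.8602 + 2.1168i, |z|^2 = 7.9411
Escaped at iteration 9

Answer: 9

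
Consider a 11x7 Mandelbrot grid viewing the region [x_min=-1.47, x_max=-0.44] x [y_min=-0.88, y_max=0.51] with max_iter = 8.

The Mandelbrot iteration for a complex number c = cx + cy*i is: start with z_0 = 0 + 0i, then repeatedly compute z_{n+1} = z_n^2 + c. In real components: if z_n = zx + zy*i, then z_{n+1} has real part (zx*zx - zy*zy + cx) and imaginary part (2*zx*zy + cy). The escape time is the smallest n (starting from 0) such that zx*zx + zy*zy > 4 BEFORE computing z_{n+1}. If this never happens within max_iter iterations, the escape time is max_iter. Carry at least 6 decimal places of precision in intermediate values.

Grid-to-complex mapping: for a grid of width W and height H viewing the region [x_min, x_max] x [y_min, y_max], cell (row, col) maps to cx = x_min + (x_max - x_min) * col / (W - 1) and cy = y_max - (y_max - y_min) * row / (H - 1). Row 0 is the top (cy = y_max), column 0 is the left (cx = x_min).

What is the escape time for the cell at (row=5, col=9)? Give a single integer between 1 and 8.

Answer: 8

Derivation:
z_0 = 0 + 0i, c = -0.5430 + -0.6483i
Iter 1: z = -0.5430 + -0.6483i, |z|^2 = 0.7152
Iter 2: z = -0.6685 + 0.0558i, |z|^2 = 0.4500
Iter 3: z = -0.0992 + -0.7229i, |z|^2 = 0.5324
Iter 4: z = -1.0557 + -0.5049i, |z|^2 = 1.3694
Iter 5: z = 0.3166 + 0.4176i, |z|^2 = 0.2747
Iter 6: z = -0.6172 + -0.3839i, |z|^2 = 0.5283
Iter 7: z = -0.3094 + -0.1745i, |z|^2 = 0.1262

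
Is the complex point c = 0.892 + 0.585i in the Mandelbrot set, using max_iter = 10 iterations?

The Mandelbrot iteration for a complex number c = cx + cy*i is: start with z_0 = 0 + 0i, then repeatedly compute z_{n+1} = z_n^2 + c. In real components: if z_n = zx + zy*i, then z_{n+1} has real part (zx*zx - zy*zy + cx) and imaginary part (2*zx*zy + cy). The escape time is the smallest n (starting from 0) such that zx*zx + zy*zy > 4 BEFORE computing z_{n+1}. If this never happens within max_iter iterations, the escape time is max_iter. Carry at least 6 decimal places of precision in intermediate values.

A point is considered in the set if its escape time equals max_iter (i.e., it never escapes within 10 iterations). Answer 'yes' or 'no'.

Answer: no

Derivation:
z_0 = 0 + 0i, c = 0.8920 + 0.5850i
Iter 1: z = 0.8920 + 0.5850i, |z|^2 = 1.1379
Iter 2: z = 1.3454 + 1.6286i, |z|^2 = 4.4627
Escaped at iteration 2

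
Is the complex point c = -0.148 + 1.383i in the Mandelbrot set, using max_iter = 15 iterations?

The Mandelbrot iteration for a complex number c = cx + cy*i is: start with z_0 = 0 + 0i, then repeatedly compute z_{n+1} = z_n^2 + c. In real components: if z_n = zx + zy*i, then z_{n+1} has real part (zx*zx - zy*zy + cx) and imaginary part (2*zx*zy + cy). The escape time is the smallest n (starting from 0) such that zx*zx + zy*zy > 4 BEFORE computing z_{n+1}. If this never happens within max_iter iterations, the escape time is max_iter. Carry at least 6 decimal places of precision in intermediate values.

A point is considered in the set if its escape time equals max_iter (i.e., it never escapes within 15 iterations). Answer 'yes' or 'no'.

Answer: no

Derivation:
z_0 = 0 + 0i, c = -0.1480 + 1.3830i
Iter 1: z = -0.1480 + 1.3830i, |z|^2 = 1.9346
Iter 2: z = -2.0388 + 0.9736i, |z|^2 = 5.1046
Escaped at iteration 2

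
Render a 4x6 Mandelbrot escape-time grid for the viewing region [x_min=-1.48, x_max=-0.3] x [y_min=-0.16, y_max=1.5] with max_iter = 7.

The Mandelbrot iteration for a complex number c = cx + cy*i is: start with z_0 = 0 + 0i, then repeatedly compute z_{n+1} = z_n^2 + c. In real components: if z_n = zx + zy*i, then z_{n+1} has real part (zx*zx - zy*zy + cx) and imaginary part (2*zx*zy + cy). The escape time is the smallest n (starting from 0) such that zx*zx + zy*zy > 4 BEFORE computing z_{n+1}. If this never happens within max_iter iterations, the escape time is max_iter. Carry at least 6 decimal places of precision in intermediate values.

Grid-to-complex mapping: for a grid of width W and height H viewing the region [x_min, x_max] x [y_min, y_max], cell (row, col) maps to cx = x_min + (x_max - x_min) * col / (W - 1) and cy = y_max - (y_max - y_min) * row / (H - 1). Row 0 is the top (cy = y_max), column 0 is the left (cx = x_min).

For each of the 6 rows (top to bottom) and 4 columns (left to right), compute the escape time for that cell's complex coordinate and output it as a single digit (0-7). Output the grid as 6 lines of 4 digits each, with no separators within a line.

Answer: 1222
2334
3347
3577
5777
6777

Derivation:
(row=0, col=0): c = -1.4800 + 1.5000i → escape time 1
(row=0, col=1): c = -1.0867 + 1.5000i → escape time 2
(row=0, col=2): c = -0.6933 + 1.5000i → escape time 2
(row=0, col=3): c = -0.3000 + 1.5000i → escape time 2
(row=1, col=0): c = -1.4800 + 1.1680i → escape time 2
(row=1, col=1): c = -1.0867 + 1.1680i → escape time 3
(row=1, col=2): c = -0.6933 + 1.1680i → escape time 3
(row=1, col=3): c = -0.3000 + 1.1680i → escape time 4
(row=2, col=0): c = -1.4800 + 0.8360i → escape time 3
(row=2, col=1): c = -1.0867 + 0.8360i → escape time 3
(row=2, col=2): c = -0.6933 + 0.8360i → escape time 4
(row=2, col=3): c = -0.3000 + 0.8360i → escape time 7
(row=3, col=0): c = -1.4800 + 0.5040i → escape time 3
(row=3, col=1): c = -1.0867 + 0.5040i → escape time 5
(row=3, col=2): c = -0.6933 + 0.5040i → escape time 7
(row=3, col=3): c = -0.3000 + 0.5040i → escape time 7
(row=4, col=0): c = -1.4800 + 0.1720i → escape time 5
(row=4, col=1): c = -1.0867 + 0.1720i → escape time 7
(row=4, col=2): c = -0.6933 + 0.1720i → escape time 7
(row=4, col=3): c = -0.3000 + 0.1720i → escape time 7
(row=5, col=0): c = -1.4800 + -0.1600i → escape time 6
(row=5, col=1): c = -1.0867 + -0.1600i → escape time 7
(row=5, col=2): c = -0.6933 + -0.1600i → escape time 7
(row=5, col=3): c = -0.3000 + -0.1600i → escape time 7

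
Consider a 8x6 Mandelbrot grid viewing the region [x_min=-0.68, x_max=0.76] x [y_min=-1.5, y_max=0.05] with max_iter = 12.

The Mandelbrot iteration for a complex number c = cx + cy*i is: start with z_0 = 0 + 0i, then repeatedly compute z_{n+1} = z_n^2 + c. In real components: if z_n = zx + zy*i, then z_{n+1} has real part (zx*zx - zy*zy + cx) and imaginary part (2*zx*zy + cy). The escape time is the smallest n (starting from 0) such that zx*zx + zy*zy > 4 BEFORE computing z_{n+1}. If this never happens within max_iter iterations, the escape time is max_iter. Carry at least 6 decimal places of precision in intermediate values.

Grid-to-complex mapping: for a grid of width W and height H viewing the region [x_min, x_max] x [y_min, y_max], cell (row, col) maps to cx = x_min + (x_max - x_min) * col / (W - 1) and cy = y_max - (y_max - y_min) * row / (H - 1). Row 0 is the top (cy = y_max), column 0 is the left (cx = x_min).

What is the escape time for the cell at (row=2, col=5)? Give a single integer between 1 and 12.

Answer: 12

Derivation:
z_0 = 0 + 0i, c = 0.3486 + -0.5700i
Iter 1: z = 0.3486 + -0.5700i, |z|^2 = 0.4464
Iter 2: z = 0.1452 + -0.9674i, |z|^2 = 0.9569
Iter 3: z = -0.5662 + -0.8509i, |z|^2 = 1.0445
Iter 4: z = -0.0549 + 0.3935i, |z|^2 = 0.1578
Iter 5: z = 0.1968 + -0.6132i, |z|^2 = 0.4147
Iter 6: z = 0.0113 + -0.8113i, |z|^2 = 0.6584
Iter 7: z = -0.3095 + -0.5883i, |z|^2 = 0.4419
Iter 8: z = 0.0982 + -0.2058i, |z|^2 = 0.0520
Iter 9: z = 0.3159 + -0.6104i, |z|^2 = 0.4724
Iter 10: z = 0.0757 + -0.9556i, |z|^2 = 0.9190
Iter 11: z = -0.5589 + -0.7147i, |z|^2 = 0.8232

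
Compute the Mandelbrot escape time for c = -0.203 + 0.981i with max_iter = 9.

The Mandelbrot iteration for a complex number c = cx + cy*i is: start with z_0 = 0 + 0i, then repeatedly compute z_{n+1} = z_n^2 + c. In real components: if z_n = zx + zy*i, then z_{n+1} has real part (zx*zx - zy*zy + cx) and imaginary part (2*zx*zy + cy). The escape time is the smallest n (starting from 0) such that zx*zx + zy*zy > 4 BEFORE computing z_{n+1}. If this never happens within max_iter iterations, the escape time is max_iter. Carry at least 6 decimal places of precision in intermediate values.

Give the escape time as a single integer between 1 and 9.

z_0 = 0 + 0i, c = -0.2030 + 0.9810i
Iter 1: z = -0.2030 + 0.9810i, |z|^2 = 1.0036
Iter 2: z = -1.1242 + 0.5827i, |z|^2 = 1.6033
Iter 3: z = 0.7212 + -0.3291i, |z|^2 = 0.6284
Iter 4: z = 0.2088 + 0.5063i, |z|^2 = 0.2999
Iter 5: z = -0.4158 + 1.1924i, |z|^2 = 1.5947
Iter 6: z = -1.4519 + -0.0105i, |z|^2 = 2.1082
Iter 7: z = 1.9050 + 1.0115i, |z|^2 = 4.6521
Escaped at iteration 7

Answer: 7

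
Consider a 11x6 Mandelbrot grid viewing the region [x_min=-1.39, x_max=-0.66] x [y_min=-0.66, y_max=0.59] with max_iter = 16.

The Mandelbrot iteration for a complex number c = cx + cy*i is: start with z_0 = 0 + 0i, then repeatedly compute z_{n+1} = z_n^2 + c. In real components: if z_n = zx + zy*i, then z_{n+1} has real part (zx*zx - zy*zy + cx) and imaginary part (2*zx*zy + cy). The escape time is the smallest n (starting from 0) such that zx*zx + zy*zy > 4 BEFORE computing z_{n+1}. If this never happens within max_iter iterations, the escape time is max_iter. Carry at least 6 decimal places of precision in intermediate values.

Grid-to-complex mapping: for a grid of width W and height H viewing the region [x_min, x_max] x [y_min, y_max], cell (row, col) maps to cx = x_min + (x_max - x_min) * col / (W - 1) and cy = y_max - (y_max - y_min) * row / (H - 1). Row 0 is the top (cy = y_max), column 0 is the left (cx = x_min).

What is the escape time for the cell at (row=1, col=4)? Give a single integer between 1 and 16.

z_0 = 0 + 0i, c = -1.0980 + 0.3400i
Iter 1: z = -1.0980 + 0.3400i, |z|^2 = 1.3212
Iter 2: z = -0.0080 + -0.4066i, |z|^2 = 0.1654
Iter 3: z = -1.2633 + 0.3465i, |z|^2 = 1.7160
Iter 4: z = 0.3778 + -0.5355i, |z|^2 = 0.4295
Iter 5: z = -1.2420 + -0.0646i, |z|^2 = 1.5466
Iter 6: z = 0.4403 + 0.5006i, |z|^2 = 0.4444
Iter 7: z = -1.1547 + 0.7808i, |z|^2 = 1.9430
Iter 8: z = -0.3743 + -1.4632i, |z|^2 = 2.2810
Iter 9: z = -3.0989 + 1.4353i, |z|^2 = 11.6631
Escaped at iteration 9

Answer: 9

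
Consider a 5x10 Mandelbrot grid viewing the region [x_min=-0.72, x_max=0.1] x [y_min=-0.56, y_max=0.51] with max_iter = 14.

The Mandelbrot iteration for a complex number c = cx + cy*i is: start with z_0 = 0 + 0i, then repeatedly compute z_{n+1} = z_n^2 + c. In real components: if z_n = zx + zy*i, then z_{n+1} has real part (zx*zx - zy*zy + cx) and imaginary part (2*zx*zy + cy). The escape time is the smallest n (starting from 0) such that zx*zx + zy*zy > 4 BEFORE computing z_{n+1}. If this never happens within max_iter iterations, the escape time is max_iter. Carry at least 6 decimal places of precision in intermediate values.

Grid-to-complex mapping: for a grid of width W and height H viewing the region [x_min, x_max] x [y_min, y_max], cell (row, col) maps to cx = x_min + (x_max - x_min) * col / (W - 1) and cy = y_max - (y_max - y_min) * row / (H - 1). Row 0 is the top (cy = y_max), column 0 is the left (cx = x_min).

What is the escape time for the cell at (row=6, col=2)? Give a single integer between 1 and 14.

z_0 = 0 + 0i, c = -0.3100 + -0.2033i
Iter 1: z = -0.3100 + -0.2033i, |z|^2 = 0.1374
Iter 2: z = -0.2552 + -0.0773i, |z|^2 = 0.0711
Iter 3: z = -0.2508 + -0.1639i, |z|^2 = 0.0898
Iter 4: z = -0.2739 + -0.1211i, |z|^2 = 0.0897
Iter 5: z = -0.2496 + -0.1370i, |z|^2 = 0.0811
Iter 6: z = -0.2665 + -0.1350i, |z|^2 = 0.0892
Iter 7: z = -0.2572 + -0.1314i, |z|^2 = 0.0834
Iter 8: z = -0.2611 + -0.1357i, |z|^2 = 0.0866
Iter 9: z = -0.2602 + -0.1325i, |z|^2 = 0.0853
Iter 10: z = -0.2598 + -0.1344i, |z|^2 = 0.0856
Iter 11: z = -0.2606 + -0.1335i, |z|^2 = 0.0857
Iter 12: z = -0.2599 + -0.1338i, |z|^2 = 0.0855
Iter 13: z = -0.2603 + -0.1338i, |z|^2 = 0.0857

Answer: 14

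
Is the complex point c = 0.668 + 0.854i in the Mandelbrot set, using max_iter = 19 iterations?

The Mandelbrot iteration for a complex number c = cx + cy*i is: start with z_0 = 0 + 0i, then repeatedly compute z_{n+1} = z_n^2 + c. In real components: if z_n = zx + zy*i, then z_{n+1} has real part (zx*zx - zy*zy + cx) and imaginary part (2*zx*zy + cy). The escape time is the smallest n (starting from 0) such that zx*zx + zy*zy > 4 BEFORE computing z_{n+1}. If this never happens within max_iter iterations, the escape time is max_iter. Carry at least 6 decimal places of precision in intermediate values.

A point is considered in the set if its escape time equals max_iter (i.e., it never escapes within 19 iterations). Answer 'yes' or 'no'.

Answer: no

Derivation:
z_0 = 0 + 0i, c = 0.6680 + 0.8540i
Iter 1: z = 0.6680 + 0.8540i, |z|^2 = 1.1755
Iter 2: z = 0.3849 + 1.9949i, |z|^2 = 4.1280
Escaped at iteration 2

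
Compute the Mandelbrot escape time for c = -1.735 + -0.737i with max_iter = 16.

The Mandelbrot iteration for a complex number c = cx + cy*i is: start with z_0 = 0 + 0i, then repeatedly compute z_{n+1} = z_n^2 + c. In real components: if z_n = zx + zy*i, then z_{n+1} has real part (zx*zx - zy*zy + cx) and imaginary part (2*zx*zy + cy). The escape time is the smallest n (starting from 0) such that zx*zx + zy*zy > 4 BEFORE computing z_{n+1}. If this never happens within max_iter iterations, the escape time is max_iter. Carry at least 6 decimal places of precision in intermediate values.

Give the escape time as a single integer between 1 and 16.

Answer: 3

Derivation:
z_0 = 0 + 0i, c = -1.7350 + -0.7370i
Iter 1: z = -1.7350 + -0.7370i, |z|^2 = 3.5534
Iter 2: z = 0.7321 + 1.8204i, |z|^2 = 3.8497
Iter 3: z = -4.5129 + 1.9283i, |z|^2 = 24.0846
Escaped at iteration 3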